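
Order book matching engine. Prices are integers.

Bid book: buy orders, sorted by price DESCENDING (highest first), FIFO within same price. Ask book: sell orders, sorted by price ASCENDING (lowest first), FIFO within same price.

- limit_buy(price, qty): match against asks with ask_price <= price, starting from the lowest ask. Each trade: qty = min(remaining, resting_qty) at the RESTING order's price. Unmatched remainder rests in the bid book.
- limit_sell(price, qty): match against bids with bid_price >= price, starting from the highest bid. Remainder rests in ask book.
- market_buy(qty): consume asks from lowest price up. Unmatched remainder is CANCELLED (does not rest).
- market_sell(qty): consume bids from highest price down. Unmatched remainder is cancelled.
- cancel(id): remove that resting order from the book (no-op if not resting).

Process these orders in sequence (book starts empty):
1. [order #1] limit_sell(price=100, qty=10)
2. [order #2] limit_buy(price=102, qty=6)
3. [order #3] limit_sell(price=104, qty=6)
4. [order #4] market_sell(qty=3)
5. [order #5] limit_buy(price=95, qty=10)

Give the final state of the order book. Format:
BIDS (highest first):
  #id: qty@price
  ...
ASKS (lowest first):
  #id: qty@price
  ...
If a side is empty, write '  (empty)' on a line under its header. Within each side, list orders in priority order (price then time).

After op 1 [order #1] limit_sell(price=100, qty=10): fills=none; bids=[-] asks=[#1:10@100]
After op 2 [order #2] limit_buy(price=102, qty=6): fills=#2x#1:6@100; bids=[-] asks=[#1:4@100]
After op 3 [order #3] limit_sell(price=104, qty=6): fills=none; bids=[-] asks=[#1:4@100 #3:6@104]
After op 4 [order #4] market_sell(qty=3): fills=none; bids=[-] asks=[#1:4@100 #3:6@104]
After op 5 [order #5] limit_buy(price=95, qty=10): fills=none; bids=[#5:10@95] asks=[#1:4@100 #3:6@104]

Answer: BIDS (highest first):
  #5: 10@95
ASKS (lowest first):
  #1: 4@100
  #3: 6@104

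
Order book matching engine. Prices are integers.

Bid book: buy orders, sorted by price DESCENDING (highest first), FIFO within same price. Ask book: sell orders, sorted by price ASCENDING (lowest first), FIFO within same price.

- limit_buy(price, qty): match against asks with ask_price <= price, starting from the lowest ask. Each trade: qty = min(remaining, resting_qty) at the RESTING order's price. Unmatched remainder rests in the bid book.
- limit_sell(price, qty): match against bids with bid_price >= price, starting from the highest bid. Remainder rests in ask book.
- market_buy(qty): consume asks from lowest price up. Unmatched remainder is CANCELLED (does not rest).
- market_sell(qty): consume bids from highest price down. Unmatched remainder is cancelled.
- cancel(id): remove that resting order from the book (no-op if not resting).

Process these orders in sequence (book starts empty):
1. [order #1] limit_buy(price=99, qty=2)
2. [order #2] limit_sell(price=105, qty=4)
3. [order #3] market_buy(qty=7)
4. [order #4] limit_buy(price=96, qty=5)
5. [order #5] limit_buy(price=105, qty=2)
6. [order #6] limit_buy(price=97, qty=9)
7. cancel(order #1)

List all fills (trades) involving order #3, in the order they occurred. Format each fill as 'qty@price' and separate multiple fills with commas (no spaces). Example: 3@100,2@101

Answer: 4@105

Derivation:
After op 1 [order #1] limit_buy(price=99, qty=2): fills=none; bids=[#1:2@99] asks=[-]
After op 2 [order #2] limit_sell(price=105, qty=4): fills=none; bids=[#1:2@99] asks=[#2:4@105]
After op 3 [order #3] market_buy(qty=7): fills=#3x#2:4@105; bids=[#1:2@99] asks=[-]
After op 4 [order #4] limit_buy(price=96, qty=5): fills=none; bids=[#1:2@99 #4:5@96] asks=[-]
After op 5 [order #5] limit_buy(price=105, qty=2): fills=none; bids=[#5:2@105 #1:2@99 #4:5@96] asks=[-]
After op 6 [order #6] limit_buy(price=97, qty=9): fills=none; bids=[#5:2@105 #1:2@99 #6:9@97 #4:5@96] asks=[-]
After op 7 cancel(order #1): fills=none; bids=[#5:2@105 #6:9@97 #4:5@96] asks=[-]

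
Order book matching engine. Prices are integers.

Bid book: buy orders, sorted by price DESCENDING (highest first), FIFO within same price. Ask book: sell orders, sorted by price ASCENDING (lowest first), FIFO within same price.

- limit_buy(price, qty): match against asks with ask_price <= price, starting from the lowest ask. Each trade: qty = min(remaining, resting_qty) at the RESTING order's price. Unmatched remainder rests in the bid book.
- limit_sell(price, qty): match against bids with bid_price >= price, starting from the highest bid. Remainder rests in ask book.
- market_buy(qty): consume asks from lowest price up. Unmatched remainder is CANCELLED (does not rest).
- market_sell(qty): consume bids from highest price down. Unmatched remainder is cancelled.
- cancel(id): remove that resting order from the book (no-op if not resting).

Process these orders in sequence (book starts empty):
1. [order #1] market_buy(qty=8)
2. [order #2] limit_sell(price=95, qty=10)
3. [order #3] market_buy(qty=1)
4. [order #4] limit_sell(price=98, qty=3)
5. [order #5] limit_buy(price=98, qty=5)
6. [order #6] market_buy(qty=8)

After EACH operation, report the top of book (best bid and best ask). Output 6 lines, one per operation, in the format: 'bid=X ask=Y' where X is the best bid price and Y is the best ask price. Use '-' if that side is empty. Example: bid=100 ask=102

Answer: bid=- ask=-
bid=- ask=95
bid=- ask=95
bid=- ask=95
bid=- ask=95
bid=- ask=-

Derivation:
After op 1 [order #1] market_buy(qty=8): fills=none; bids=[-] asks=[-]
After op 2 [order #2] limit_sell(price=95, qty=10): fills=none; bids=[-] asks=[#2:10@95]
After op 3 [order #3] market_buy(qty=1): fills=#3x#2:1@95; bids=[-] asks=[#2:9@95]
After op 4 [order #4] limit_sell(price=98, qty=3): fills=none; bids=[-] asks=[#2:9@95 #4:3@98]
After op 5 [order #5] limit_buy(price=98, qty=5): fills=#5x#2:5@95; bids=[-] asks=[#2:4@95 #4:3@98]
After op 6 [order #6] market_buy(qty=8): fills=#6x#2:4@95 #6x#4:3@98; bids=[-] asks=[-]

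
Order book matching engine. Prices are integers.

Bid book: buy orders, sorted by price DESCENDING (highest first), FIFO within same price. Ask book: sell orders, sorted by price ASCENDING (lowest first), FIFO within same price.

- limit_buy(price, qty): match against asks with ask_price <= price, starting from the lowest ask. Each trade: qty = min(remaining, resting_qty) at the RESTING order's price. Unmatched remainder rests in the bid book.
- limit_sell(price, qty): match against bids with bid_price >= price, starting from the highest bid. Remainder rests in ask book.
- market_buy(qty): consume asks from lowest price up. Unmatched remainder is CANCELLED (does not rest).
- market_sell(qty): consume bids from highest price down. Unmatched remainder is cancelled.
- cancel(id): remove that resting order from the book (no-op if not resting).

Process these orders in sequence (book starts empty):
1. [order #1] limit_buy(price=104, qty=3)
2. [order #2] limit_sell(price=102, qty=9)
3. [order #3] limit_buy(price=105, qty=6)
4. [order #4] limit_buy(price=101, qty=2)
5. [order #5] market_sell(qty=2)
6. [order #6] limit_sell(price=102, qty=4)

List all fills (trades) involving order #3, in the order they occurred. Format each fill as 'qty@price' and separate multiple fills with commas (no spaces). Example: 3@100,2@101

After op 1 [order #1] limit_buy(price=104, qty=3): fills=none; bids=[#1:3@104] asks=[-]
After op 2 [order #2] limit_sell(price=102, qty=9): fills=#1x#2:3@104; bids=[-] asks=[#2:6@102]
After op 3 [order #3] limit_buy(price=105, qty=6): fills=#3x#2:6@102; bids=[-] asks=[-]
After op 4 [order #4] limit_buy(price=101, qty=2): fills=none; bids=[#4:2@101] asks=[-]
After op 5 [order #5] market_sell(qty=2): fills=#4x#5:2@101; bids=[-] asks=[-]
After op 6 [order #6] limit_sell(price=102, qty=4): fills=none; bids=[-] asks=[#6:4@102]

Answer: 6@102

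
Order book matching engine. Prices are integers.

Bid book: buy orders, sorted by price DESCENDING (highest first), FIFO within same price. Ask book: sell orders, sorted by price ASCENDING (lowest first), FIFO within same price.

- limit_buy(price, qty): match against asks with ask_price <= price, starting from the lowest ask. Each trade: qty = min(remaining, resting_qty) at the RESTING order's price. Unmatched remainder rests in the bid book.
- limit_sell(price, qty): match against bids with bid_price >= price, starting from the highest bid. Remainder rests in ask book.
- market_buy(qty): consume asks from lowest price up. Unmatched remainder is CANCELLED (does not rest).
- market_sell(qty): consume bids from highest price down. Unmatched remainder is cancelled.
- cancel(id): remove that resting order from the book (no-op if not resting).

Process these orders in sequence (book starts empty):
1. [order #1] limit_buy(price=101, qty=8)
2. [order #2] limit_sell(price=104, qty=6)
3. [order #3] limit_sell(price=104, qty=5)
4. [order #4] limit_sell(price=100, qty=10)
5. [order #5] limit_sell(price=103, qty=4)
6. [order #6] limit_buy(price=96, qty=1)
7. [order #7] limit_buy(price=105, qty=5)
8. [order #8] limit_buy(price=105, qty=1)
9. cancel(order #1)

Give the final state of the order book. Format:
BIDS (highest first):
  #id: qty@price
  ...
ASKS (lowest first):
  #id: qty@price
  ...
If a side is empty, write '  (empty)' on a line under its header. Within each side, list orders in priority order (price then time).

After op 1 [order #1] limit_buy(price=101, qty=8): fills=none; bids=[#1:8@101] asks=[-]
After op 2 [order #2] limit_sell(price=104, qty=6): fills=none; bids=[#1:8@101] asks=[#2:6@104]
After op 3 [order #3] limit_sell(price=104, qty=5): fills=none; bids=[#1:8@101] asks=[#2:6@104 #3:5@104]
After op 4 [order #4] limit_sell(price=100, qty=10): fills=#1x#4:8@101; bids=[-] asks=[#4:2@100 #2:6@104 #3:5@104]
After op 5 [order #5] limit_sell(price=103, qty=4): fills=none; bids=[-] asks=[#4:2@100 #5:4@103 #2:6@104 #3:5@104]
After op 6 [order #6] limit_buy(price=96, qty=1): fills=none; bids=[#6:1@96] asks=[#4:2@100 #5:4@103 #2:6@104 #3:5@104]
After op 7 [order #7] limit_buy(price=105, qty=5): fills=#7x#4:2@100 #7x#5:3@103; bids=[#6:1@96] asks=[#5:1@103 #2:6@104 #3:5@104]
After op 8 [order #8] limit_buy(price=105, qty=1): fills=#8x#5:1@103; bids=[#6:1@96] asks=[#2:6@104 #3:5@104]
After op 9 cancel(order #1): fills=none; bids=[#6:1@96] asks=[#2:6@104 #3:5@104]

Answer: BIDS (highest first):
  #6: 1@96
ASKS (lowest first):
  #2: 6@104
  #3: 5@104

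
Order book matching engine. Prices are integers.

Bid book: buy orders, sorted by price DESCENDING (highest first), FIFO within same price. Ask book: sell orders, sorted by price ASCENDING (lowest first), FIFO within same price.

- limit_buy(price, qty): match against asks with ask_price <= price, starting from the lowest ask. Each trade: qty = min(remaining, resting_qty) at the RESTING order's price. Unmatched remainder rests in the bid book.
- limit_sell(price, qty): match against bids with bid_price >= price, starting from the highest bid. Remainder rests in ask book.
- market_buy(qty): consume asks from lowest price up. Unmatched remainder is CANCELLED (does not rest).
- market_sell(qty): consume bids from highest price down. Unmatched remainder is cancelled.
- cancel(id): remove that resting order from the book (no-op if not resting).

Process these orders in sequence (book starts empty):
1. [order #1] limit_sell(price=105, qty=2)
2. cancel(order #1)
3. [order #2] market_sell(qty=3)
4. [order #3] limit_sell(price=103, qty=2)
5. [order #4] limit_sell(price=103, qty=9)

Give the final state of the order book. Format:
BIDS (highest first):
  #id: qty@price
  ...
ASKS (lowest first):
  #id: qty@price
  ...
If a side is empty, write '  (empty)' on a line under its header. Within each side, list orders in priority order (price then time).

Answer: BIDS (highest first):
  (empty)
ASKS (lowest first):
  #3: 2@103
  #4: 9@103

Derivation:
After op 1 [order #1] limit_sell(price=105, qty=2): fills=none; bids=[-] asks=[#1:2@105]
After op 2 cancel(order #1): fills=none; bids=[-] asks=[-]
After op 3 [order #2] market_sell(qty=3): fills=none; bids=[-] asks=[-]
After op 4 [order #3] limit_sell(price=103, qty=2): fills=none; bids=[-] asks=[#3:2@103]
After op 5 [order #4] limit_sell(price=103, qty=9): fills=none; bids=[-] asks=[#3:2@103 #4:9@103]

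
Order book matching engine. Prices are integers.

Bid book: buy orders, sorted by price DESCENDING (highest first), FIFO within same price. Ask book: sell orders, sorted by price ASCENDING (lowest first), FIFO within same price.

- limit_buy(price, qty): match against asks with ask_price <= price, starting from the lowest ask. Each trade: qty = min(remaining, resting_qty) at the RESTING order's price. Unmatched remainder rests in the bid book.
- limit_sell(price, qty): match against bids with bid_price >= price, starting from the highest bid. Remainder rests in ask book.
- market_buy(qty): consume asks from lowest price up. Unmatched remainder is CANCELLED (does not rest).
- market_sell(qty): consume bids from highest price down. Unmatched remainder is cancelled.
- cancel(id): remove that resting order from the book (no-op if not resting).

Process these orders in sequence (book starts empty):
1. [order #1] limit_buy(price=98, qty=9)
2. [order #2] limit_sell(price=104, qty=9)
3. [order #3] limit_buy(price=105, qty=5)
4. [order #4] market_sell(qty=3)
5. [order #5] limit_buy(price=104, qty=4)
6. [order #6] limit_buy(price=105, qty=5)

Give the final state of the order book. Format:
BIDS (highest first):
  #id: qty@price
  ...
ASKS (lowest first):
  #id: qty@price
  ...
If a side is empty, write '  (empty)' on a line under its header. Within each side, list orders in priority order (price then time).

After op 1 [order #1] limit_buy(price=98, qty=9): fills=none; bids=[#1:9@98] asks=[-]
After op 2 [order #2] limit_sell(price=104, qty=9): fills=none; bids=[#1:9@98] asks=[#2:9@104]
After op 3 [order #3] limit_buy(price=105, qty=5): fills=#3x#2:5@104; bids=[#1:9@98] asks=[#2:4@104]
After op 4 [order #4] market_sell(qty=3): fills=#1x#4:3@98; bids=[#1:6@98] asks=[#2:4@104]
After op 5 [order #5] limit_buy(price=104, qty=4): fills=#5x#2:4@104; bids=[#1:6@98] asks=[-]
After op 6 [order #6] limit_buy(price=105, qty=5): fills=none; bids=[#6:5@105 #1:6@98] asks=[-]

Answer: BIDS (highest first):
  #6: 5@105
  #1: 6@98
ASKS (lowest first):
  (empty)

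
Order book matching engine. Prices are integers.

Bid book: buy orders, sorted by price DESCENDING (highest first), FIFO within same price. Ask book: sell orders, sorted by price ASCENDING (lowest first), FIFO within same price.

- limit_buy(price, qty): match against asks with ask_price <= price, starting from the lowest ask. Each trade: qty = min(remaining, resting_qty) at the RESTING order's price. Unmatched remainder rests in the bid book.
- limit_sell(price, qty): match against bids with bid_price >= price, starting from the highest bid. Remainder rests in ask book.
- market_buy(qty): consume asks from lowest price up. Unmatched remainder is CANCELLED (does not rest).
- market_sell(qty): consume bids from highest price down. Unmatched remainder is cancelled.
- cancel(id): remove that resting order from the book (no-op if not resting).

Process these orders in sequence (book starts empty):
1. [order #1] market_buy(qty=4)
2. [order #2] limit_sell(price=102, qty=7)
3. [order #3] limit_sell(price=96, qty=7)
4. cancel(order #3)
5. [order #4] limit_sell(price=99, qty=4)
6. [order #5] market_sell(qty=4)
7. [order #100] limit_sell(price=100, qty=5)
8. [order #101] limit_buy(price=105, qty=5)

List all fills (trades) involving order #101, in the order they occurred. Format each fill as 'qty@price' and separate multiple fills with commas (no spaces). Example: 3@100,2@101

Answer: 4@99,1@100

Derivation:
After op 1 [order #1] market_buy(qty=4): fills=none; bids=[-] asks=[-]
After op 2 [order #2] limit_sell(price=102, qty=7): fills=none; bids=[-] asks=[#2:7@102]
After op 3 [order #3] limit_sell(price=96, qty=7): fills=none; bids=[-] asks=[#3:7@96 #2:7@102]
After op 4 cancel(order #3): fills=none; bids=[-] asks=[#2:7@102]
After op 5 [order #4] limit_sell(price=99, qty=4): fills=none; bids=[-] asks=[#4:4@99 #2:7@102]
After op 6 [order #5] market_sell(qty=4): fills=none; bids=[-] asks=[#4:4@99 #2:7@102]
After op 7 [order #100] limit_sell(price=100, qty=5): fills=none; bids=[-] asks=[#4:4@99 #100:5@100 #2:7@102]
After op 8 [order #101] limit_buy(price=105, qty=5): fills=#101x#4:4@99 #101x#100:1@100; bids=[-] asks=[#100:4@100 #2:7@102]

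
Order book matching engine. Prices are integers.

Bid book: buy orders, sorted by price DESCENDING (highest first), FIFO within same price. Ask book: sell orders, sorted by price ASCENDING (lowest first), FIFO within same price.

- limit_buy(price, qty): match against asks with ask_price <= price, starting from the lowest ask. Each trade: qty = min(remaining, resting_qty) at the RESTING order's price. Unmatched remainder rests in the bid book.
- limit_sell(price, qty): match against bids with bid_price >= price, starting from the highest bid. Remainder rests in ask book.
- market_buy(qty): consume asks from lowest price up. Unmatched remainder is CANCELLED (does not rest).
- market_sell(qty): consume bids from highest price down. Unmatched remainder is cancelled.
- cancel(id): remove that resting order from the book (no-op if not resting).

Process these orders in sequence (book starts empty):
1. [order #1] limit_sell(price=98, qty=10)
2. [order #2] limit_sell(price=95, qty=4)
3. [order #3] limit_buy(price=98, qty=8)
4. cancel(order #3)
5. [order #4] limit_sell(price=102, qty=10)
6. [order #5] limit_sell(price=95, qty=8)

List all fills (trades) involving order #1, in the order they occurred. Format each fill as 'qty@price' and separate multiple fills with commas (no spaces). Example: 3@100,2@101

Answer: 4@98

Derivation:
After op 1 [order #1] limit_sell(price=98, qty=10): fills=none; bids=[-] asks=[#1:10@98]
After op 2 [order #2] limit_sell(price=95, qty=4): fills=none; bids=[-] asks=[#2:4@95 #1:10@98]
After op 3 [order #3] limit_buy(price=98, qty=8): fills=#3x#2:4@95 #3x#1:4@98; bids=[-] asks=[#1:6@98]
After op 4 cancel(order #3): fills=none; bids=[-] asks=[#1:6@98]
After op 5 [order #4] limit_sell(price=102, qty=10): fills=none; bids=[-] asks=[#1:6@98 #4:10@102]
After op 6 [order #5] limit_sell(price=95, qty=8): fills=none; bids=[-] asks=[#5:8@95 #1:6@98 #4:10@102]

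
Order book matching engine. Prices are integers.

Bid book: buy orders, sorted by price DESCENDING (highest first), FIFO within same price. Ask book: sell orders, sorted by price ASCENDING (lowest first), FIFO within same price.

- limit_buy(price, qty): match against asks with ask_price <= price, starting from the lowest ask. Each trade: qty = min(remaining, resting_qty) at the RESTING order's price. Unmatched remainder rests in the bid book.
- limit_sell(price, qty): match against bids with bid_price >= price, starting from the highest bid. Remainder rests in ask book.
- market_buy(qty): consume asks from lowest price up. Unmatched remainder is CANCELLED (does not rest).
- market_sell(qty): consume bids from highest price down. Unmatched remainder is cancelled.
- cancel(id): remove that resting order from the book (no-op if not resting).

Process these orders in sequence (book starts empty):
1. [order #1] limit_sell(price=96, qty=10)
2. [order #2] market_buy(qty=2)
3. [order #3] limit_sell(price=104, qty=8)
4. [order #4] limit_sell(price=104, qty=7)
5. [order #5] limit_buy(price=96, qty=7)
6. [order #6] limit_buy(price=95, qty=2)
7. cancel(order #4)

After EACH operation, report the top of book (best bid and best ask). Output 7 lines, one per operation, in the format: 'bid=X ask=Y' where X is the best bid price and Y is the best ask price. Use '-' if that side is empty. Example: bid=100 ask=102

After op 1 [order #1] limit_sell(price=96, qty=10): fills=none; bids=[-] asks=[#1:10@96]
After op 2 [order #2] market_buy(qty=2): fills=#2x#1:2@96; bids=[-] asks=[#1:8@96]
After op 3 [order #3] limit_sell(price=104, qty=8): fills=none; bids=[-] asks=[#1:8@96 #3:8@104]
After op 4 [order #4] limit_sell(price=104, qty=7): fills=none; bids=[-] asks=[#1:8@96 #3:8@104 #4:7@104]
After op 5 [order #5] limit_buy(price=96, qty=7): fills=#5x#1:7@96; bids=[-] asks=[#1:1@96 #3:8@104 #4:7@104]
After op 6 [order #6] limit_buy(price=95, qty=2): fills=none; bids=[#6:2@95] asks=[#1:1@96 #3:8@104 #4:7@104]
After op 7 cancel(order #4): fills=none; bids=[#6:2@95] asks=[#1:1@96 #3:8@104]

Answer: bid=- ask=96
bid=- ask=96
bid=- ask=96
bid=- ask=96
bid=- ask=96
bid=95 ask=96
bid=95 ask=96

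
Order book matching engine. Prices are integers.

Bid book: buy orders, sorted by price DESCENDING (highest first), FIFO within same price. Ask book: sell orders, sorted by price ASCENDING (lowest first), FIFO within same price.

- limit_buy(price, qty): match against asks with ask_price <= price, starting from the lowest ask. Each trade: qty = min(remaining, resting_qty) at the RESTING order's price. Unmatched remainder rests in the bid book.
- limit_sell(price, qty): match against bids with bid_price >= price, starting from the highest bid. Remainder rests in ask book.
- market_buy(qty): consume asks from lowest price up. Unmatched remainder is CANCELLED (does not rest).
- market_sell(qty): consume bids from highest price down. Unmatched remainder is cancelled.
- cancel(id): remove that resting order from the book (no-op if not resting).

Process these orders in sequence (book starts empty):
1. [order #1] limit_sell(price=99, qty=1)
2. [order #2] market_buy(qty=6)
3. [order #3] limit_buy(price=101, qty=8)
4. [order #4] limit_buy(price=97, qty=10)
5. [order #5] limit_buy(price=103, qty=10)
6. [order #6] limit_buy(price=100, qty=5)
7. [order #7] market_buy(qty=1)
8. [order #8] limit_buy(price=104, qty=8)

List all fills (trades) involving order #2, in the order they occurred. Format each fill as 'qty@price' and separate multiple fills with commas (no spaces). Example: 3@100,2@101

After op 1 [order #1] limit_sell(price=99, qty=1): fills=none; bids=[-] asks=[#1:1@99]
After op 2 [order #2] market_buy(qty=6): fills=#2x#1:1@99; bids=[-] asks=[-]
After op 3 [order #3] limit_buy(price=101, qty=8): fills=none; bids=[#3:8@101] asks=[-]
After op 4 [order #4] limit_buy(price=97, qty=10): fills=none; bids=[#3:8@101 #4:10@97] asks=[-]
After op 5 [order #5] limit_buy(price=103, qty=10): fills=none; bids=[#5:10@103 #3:8@101 #4:10@97] asks=[-]
After op 6 [order #6] limit_buy(price=100, qty=5): fills=none; bids=[#5:10@103 #3:8@101 #6:5@100 #4:10@97] asks=[-]
After op 7 [order #7] market_buy(qty=1): fills=none; bids=[#5:10@103 #3:8@101 #6:5@100 #4:10@97] asks=[-]
After op 8 [order #8] limit_buy(price=104, qty=8): fills=none; bids=[#8:8@104 #5:10@103 #3:8@101 #6:5@100 #4:10@97] asks=[-]

Answer: 1@99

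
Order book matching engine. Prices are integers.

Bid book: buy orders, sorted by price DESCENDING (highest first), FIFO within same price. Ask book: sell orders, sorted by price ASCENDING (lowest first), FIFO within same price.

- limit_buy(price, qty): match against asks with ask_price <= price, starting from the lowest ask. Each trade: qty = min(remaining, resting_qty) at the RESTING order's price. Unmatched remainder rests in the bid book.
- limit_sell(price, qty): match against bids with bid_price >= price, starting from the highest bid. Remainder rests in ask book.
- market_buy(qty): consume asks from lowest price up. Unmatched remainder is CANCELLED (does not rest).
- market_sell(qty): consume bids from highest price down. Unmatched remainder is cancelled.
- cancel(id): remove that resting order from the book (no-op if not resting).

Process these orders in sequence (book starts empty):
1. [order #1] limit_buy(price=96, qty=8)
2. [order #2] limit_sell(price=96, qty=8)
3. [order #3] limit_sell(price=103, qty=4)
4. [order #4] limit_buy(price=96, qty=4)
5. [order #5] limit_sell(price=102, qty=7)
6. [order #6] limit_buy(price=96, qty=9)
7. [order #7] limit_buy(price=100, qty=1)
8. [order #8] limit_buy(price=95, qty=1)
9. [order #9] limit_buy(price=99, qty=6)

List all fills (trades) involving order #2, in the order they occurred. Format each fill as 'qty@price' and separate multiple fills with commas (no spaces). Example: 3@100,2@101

Answer: 8@96

Derivation:
After op 1 [order #1] limit_buy(price=96, qty=8): fills=none; bids=[#1:8@96] asks=[-]
After op 2 [order #2] limit_sell(price=96, qty=8): fills=#1x#2:8@96; bids=[-] asks=[-]
After op 3 [order #3] limit_sell(price=103, qty=4): fills=none; bids=[-] asks=[#3:4@103]
After op 4 [order #4] limit_buy(price=96, qty=4): fills=none; bids=[#4:4@96] asks=[#3:4@103]
After op 5 [order #5] limit_sell(price=102, qty=7): fills=none; bids=[#4:4@96] asks=[#5:7@102 #3:4@103]
After op 6 [order #6] limit_buy(price=96, qty=9): fills=none; bids=[#4:4@96 #6:9@96] asks=[#5:7@102 #3:4@103]
After op 7 [order #7] limit_buy(price=100, qty=1): fills=none; bids=[#7:1@100 #4:4@96 #6:9@96] asks=[#5:7@102 #3:4@103]
After op 8 [order #8] limit_buy(price=95, qty=1): fills=none; bids=[#7:1@100 #4:4@96 #6:9@96 #8:1@95] asks=[#5:7@102 #3:4@103]
After op 9 [order #9] limit_buy(price=99, qty=6): fills=none; bids=[#7:1@100 #9:6@99 #4:4@96 #6:9@96 #8:1@95] asks=[#5:7@102 #3:4@103]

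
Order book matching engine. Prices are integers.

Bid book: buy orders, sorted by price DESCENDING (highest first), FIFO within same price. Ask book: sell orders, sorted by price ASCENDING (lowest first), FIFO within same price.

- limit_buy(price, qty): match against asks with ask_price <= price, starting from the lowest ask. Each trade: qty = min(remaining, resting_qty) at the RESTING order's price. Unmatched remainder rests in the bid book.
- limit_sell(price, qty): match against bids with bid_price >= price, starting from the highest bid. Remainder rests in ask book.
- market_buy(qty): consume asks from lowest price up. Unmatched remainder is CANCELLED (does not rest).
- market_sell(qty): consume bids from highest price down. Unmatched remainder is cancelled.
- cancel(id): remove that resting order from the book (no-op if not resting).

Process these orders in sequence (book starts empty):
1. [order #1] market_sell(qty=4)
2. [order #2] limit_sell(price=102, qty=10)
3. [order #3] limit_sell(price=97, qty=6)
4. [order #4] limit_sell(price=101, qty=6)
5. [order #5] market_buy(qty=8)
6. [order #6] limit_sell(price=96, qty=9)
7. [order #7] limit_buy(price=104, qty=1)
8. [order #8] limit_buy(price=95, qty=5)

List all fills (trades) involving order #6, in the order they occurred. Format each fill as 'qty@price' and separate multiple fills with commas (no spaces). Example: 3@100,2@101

After op 1 [order #1] market_sell(qty=4): fills=none; bids=[-] asks=[-]
After op 2 [order #2] limit_sell(price=102, qty=10): fills=none; bids=[-] asks=[#2:10@102]
After op 3 [order #3] limit_sell(price=97, qty=6): fills=none; bids=[-] asks=[#3:6@97 #2:10@102]
After op 4 [order #4] limit_sell(price=101, qty=6): fills=none; bids=[-] asks=[#3:6@97 #4:6@101 #2:10@102]
After op 5 [order #5] market_buy(qty=8): fills=#5x#3:6@97 #5x#4:2@101; bids=[-] asks=[#4:4@101 #2:10@102]
After op 6 [order #6] limit_sell(price=96, qty=9): fills=none; bids=[-] asks=[#6:9@96 #4:4@101 #2:10@102]
After op 7 [order #7] limit_buy(price=104, qty=1): fills=#7x#6:1@96; bids=[-] asks=[#6:8@96 #4:4@101 #2:10@102]
After op 8 [order #8] limit_buy(price=95, qty=5): fills=none; bids=[#8:5@95] asks=[#6:8@96 #4:4@101 #2:10@102]

Answer: 1@96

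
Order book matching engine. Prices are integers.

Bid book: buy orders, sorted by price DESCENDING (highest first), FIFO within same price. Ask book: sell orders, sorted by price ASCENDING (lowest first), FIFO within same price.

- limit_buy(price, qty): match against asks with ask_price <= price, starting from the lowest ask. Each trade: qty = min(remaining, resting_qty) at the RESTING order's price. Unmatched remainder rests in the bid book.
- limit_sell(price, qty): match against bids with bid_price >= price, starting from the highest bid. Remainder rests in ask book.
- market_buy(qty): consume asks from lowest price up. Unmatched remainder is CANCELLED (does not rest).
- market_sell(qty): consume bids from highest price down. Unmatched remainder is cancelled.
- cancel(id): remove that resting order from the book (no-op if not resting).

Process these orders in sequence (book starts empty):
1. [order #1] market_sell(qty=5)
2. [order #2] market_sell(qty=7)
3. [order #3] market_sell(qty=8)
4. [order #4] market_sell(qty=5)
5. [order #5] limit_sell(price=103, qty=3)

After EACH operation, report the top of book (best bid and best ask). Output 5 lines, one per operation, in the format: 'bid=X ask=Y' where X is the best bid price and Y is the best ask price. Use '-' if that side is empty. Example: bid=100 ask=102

Answer: bid=- ask=-
bid=- ask=-
bid=- ask=-
bid=- ask=-
bid=- ask=103

Derivation:
After op 1 [order #1] market_sell(qty=5): fills=none; bids=[-] asks=[-]
After op 2 [order #2] market_sell(qty=7): fills=none; bids=[-] asks=[-]
After op 3 [order #3] market_sell(qty=8): fills=none; bids=[-] asks=[-]
After op 4 [order #4] market_sell(qty=5): fills=none; bids=[-] asks=[-]
After op 5 [order #5] limit_sell(price=103, qty=3): fills=none; bids=[-] asks=[#5:3@103]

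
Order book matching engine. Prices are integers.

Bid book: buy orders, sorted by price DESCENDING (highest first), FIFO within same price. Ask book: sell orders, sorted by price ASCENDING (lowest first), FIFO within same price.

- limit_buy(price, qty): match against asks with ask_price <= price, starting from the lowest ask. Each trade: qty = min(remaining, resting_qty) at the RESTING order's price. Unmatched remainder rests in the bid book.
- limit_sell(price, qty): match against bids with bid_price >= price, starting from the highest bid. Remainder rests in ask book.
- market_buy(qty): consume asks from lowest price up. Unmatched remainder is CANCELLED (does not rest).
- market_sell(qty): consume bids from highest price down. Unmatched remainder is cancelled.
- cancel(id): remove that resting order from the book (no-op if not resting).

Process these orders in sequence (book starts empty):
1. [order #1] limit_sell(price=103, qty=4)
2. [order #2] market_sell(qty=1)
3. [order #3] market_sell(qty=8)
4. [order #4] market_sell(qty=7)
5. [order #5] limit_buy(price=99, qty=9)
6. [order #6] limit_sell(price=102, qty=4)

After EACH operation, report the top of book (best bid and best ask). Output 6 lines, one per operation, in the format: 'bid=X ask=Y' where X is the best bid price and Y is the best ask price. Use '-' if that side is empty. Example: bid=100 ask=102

Answer: bid=- ask=103
bid=- ask=103
bid=- ask=103
bid=- ask=103
bid=99 ask=103
bid=99 ask=102

Derivation:
After op 1 [order #1] limit_sell(price=103, qty=4): fills=none; bids=[-] asks=[#1:4@103]
After op 2 [order #2] market_sell(qty=1): fills=none; bids=[-] asks=[#1:4@103]
After op 3 [order #3] market_sell(qty=8): fills=none; bids=[-] asks=[#1:4@103]
After op 4 [order #4] market_sell(qty=7): fills=none; bids=[-] asks=[#1:4@103]
After op 5 [order #5] limit_buy(price=99, qty=9): fills=none; bids=[#5:9@99] asks=[#1:4@103]
After op 6 [order #6] limit_sell(price=102, qty=4): fills=none; bids=[#5:9@99] asks=[#6:4@102 #1:4@103]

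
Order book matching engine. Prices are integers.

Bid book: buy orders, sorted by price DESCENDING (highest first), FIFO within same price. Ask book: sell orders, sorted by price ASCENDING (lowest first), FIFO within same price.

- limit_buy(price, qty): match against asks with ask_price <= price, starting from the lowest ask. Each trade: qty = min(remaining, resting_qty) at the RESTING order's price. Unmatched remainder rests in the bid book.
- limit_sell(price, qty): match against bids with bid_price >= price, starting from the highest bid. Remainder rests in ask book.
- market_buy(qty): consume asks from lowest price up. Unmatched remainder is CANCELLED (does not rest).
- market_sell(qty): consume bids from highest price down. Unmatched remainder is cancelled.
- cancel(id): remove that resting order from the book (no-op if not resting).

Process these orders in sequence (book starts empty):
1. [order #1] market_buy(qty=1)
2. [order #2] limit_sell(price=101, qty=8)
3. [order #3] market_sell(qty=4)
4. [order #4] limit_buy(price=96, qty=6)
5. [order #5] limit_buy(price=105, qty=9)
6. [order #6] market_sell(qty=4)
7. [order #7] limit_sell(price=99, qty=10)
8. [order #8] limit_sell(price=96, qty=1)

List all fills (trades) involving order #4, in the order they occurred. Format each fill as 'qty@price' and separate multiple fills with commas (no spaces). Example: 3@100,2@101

Answer: 3@96,1@96

Derivation:
After op 1 [order #1] market_buy(qty=1): fills=none; bids=[-] asks=[-]
After op 2 [order #2] limit_sell(price=101, qty=8): fills=none; bids=[-] asks=[#2:8@101]
After op 3 [order #3] market_sell(qty=4): fills=none; bids=[-] asks=[#2:8@101]
After op 4 [order #4] limit_buy(price=96, qty=6): fills=none; bids=[#4:6@96] asks=[#2:8@101]
After op 5 [order #5] limit_buy(price=105, qty=9): fills=#5x#2:8@101; bids=[#5:1@105 #4:6@96] asks=[-]
After op 6 [order #6] market_sell(qty=4): fills=#5x#6:1@105 #4x#6:3@96; bids=[#4:3@96] asks=[-]
After op 7 [order #7] limit_sell(price=99, qty=10): fills=none; bids=[#4:3@96] asks=[#7:10@99]
After op 8 [order #8] limit_sell(price=96, qty=1): fills=#4x#8:1@96; bids=[#4:2@96] asks=[#7:10@99]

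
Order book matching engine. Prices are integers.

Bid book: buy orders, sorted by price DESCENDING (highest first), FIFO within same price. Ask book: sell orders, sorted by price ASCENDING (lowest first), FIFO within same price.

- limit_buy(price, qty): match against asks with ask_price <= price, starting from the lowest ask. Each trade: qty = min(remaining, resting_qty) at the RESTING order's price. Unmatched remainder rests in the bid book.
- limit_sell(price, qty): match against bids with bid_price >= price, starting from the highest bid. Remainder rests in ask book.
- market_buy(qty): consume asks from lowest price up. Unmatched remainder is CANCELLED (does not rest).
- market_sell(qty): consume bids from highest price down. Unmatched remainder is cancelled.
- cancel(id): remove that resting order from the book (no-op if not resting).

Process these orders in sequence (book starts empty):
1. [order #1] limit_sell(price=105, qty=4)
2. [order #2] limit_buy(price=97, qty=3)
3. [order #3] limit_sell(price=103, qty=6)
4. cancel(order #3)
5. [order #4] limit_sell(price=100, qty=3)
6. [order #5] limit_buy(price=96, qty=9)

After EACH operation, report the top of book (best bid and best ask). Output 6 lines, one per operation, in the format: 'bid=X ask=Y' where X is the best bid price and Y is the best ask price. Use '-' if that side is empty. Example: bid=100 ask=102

Answer: bid=- ask=105
bid=97 ask=105
bid=97 ask=103
bid=97 ask=105
bid=97 ask=100
bid=97 ask=100

Derivation:
After op 1 [order #1] limit_sell(price=105, qty=4): fills=none; bids=[-] asks=[#1:4@105]
After op 2 [order #2] limit_buy(price=97, qty=3): fills=none; bids=[#2:3@97] asks=[#1:4@105]
After op 3 [order #3] limit_sell(price=103, qty=6): fills=none; bids=[#2:3@97] asks=[#3:6@103 #1:4@105]
After op 4 cancel(order #3): fills=none; bids=[#2:3@97] asks=[#1:4@105]
After op 5 [order #4] limit_sell(price=100, qty=3): fills=none; bids=[#2:3@97] asks=[#4:3@100 #1:4@105]
After op 6 [order #5] limit_buy(price=96, qty=9): fills=none; bids=[#2:3@97 #5:9@96] asks=[#4:3@100 #1:4@105]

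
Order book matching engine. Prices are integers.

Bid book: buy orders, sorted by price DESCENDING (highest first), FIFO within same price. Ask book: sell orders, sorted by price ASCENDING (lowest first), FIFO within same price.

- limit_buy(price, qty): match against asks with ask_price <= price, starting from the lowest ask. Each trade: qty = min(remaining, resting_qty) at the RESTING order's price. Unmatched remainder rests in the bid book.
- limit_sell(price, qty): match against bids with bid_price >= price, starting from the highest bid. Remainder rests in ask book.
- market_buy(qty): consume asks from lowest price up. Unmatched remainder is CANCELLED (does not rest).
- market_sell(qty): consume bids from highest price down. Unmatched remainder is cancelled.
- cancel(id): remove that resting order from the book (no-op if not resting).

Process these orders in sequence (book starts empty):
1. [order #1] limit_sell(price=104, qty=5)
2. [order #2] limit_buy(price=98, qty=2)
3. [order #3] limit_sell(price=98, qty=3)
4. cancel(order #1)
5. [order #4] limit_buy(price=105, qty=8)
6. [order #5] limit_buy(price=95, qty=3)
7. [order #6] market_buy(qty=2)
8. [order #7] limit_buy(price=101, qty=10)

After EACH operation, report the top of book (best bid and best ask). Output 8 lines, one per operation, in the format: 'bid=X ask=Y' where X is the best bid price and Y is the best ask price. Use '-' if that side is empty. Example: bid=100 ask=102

Answer: bid=- ask=104
bid=98 ask=104
bid=- ask=98
bid=- ask=98
bid=105 ask=-
bid=105 ask=-
bid=105 ask=-
bid=105 ask=-

Derivation:
After op 1 [order #1] limit_sell(price=104, qty=5): fills=none; bids=[-] asks=[#1:5@104]
After op 2 [order #2] limit_buy(price=98, qty=2): fills=none; bids=[#2:2@98] asks=[#1:5@104]
After op 3 [order #3] limit_sell(price=98, qty=3): fills=#2x#3:2@98; bids=[-] asks=[#3:1@98 #1:5@104]
After op 4 cancel(order #1): fills=none; bids=[-] asks=[#3:1@98]
After op 5 [order #4] limit_buy(price=105, qty=8): fills=#4x#3:1@98; bids=[#4:7@105] asks=[-]
After op 6 [order #5] limit_buy(price=95, qty=3): fills=none; bids=[#4:7@105 #5:3@95] asks=[-]
After op 7 [order #6] market_buy(qty=2): fills=none; bids=[#4:7@105 #5:3@95] asks=[-]
After op 8 [order #7] limit_buy(price=101, qty=10): fills=none; bids=[#4:7@105 #7:10@101 #5:3@95] asks=[-]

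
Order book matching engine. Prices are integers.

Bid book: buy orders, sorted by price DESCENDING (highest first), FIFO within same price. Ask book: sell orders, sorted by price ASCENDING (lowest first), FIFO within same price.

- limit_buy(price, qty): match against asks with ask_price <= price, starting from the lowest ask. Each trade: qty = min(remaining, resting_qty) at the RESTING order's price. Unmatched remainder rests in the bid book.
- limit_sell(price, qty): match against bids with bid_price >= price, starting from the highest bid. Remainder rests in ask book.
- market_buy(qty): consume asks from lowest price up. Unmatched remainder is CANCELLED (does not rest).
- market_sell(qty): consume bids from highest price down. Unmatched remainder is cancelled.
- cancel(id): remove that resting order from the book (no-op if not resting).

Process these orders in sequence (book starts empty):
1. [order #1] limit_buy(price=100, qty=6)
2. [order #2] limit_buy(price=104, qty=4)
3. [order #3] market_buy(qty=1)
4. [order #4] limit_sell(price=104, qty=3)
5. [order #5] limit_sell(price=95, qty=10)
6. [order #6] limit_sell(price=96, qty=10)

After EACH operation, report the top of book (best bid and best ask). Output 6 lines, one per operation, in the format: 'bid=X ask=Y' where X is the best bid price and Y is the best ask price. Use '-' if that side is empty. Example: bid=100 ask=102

Answer: bid=100 ask=-
bid=104 ask=-
bid=104 ask=-
bid=104 ask=-
bid=- ask=95
bid=- ask=95

Derivation:
After op 1 [order #1] limit_buy(price=100, qty=6): fills=none; bids=[#1:6@100] asks=[-]
After op 2 [order #2] limit_buy(price=104, qty=4): fills=none; bids=[#2:4@104 #1:6@100] asks=[-]
After op 3 [order #3] market_buy(qty=1): fills=none; bids=[#2:4@104 #1:6@100] asks=[-]
After op 4 [order #4] limit_sell(price=104, qty=3): fills=#2x#4:3@104; bids=[#2:1@104 #1:6@100] asks=[-]
After op 5 [order #5] limit_sell(price=95, qty=10): fills=#2x#5:1@104 #1x#5:6@100; bids=[-] asks=[#5:3@95]
After op 6 [order #6] limit_sell(price=96, qty=10): fills=none; bids=[-] asks=[#5:3@95 #6:10@96]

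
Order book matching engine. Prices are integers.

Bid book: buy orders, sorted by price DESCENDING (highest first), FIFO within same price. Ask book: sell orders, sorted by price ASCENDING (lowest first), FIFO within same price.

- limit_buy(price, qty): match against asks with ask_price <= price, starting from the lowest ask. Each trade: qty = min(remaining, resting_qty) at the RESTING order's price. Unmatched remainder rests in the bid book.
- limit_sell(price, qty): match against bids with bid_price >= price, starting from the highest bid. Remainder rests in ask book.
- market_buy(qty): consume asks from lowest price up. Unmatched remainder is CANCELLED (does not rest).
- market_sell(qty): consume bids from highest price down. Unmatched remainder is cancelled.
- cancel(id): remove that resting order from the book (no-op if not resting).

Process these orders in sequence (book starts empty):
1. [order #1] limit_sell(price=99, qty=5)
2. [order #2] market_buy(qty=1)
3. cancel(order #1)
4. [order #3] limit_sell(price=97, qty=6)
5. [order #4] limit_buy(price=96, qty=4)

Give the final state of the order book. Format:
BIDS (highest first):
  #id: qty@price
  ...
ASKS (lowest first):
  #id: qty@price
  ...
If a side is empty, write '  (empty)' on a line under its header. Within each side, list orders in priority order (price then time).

Answer: BIDS (highest first):
  #4: 4@96
ASKS (lowest first):
  #3: 6@97

Derivation:
After op 1 [order #1] limit_sell(price=99, qty=5): fills=none; bids=[-] asks=[#1:5@99]
After op 2 [order #2] market_buy(qty=1): fills=#2x#1:1@99; bids=[-] asks=[#1:4@99]
After op 3 cancel(order #1): fills=none; bids=[-] asks=[-]
After op 4 [order #3] limit_sell(price=97, qty=6): fills=none; bids=[-] asks=[#3:6@97]
After op 5 [order #4] limit_buy(price=96, qty=4): fills=none; bids=[#4:4@96] asks=[#3:6@97]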